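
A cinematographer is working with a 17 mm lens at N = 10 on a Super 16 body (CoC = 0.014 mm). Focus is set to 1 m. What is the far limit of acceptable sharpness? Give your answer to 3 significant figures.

Hyperfocal distance H = f²/(N·c) + f = 17²/(10 × 0.014) + 17 = 289/0.14 + 17 ≈ 2081.3 mm ≈ 2.081 m.
Far limit Df = s·(H − f)/(H − s) = 1000 × (2081.3 − 17) / (2081.3 − 1000) = 1000 × 2064.3 / 1081.3 ≈ 1909.1 mm ≈ 1.91 m.

1.91 m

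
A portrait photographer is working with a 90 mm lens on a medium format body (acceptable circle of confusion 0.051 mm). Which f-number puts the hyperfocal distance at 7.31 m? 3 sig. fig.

f/22

Rearrange H = f²/(N·c) + f for N: N = f² / ((H − f)·c).
N = 90² / ((7310 − 90) × 0.051) = 8100 / 368.2 ≈ 22.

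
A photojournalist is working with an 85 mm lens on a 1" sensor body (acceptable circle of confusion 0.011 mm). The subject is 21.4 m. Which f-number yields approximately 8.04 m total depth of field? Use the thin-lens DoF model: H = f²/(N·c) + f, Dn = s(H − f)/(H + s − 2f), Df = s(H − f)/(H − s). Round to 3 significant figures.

Write h = H − f = f²/(N·c). The thin-lens limits are Dn = s·h/(h + (s−f)) and Df = s·h/(h − (s−f)), so DoF = Df − Dn = 2·s·(s−f)·h / (h² − (s−f)²).
That is a quadratic in h: DoF·h² − 2·s·(s−f)·h − DoF·(s−f)² = 0 ⇒ h = (s−f)·(s + √(s² + DoF²)) / DoF = 21315 × (21400 + √(21400² + 8040²)) / 8040 = 21315 × (21400 + 22860.5) / 8040 ≈ 117340 mm.
Then N = f²/(c·h) = 85² / (0.011 × 117340) = 7225 / 1290.7 ≈ 5.60.

f/5.60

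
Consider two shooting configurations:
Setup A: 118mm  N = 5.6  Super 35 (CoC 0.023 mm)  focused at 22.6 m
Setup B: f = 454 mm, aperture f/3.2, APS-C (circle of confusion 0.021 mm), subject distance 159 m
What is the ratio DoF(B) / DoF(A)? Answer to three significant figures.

1.68

Setup A: H = 118²/(5.6×0.023) + 118 ≈ 108223.6 mm; DoF = Df − Dn = 28534.0 − 18709.2 ≈ 9824.8 mm.
Setup B: H = 454²/(3.2×0.021) + 454 ≈ 3067656.4 mm; DoF = Df − Dn = 167667 − 151185 ≈ 16482 mm.
Ratio = 16482 / 9824.8 ≈ 1.68.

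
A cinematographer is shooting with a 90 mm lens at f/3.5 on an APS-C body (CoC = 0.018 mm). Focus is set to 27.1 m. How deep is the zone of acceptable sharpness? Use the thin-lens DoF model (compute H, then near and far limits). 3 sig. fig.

Hyperfocal distance H = f²/(N·c) + f = 90²/(3.5 × 0.018) + 90 = 8100/0.063 + 90 ≈ 128661.4 mm ≈ 128.7 m.
Near limit Dn = s·(H − f)/(H + s − 2f) = 27100 × (128661.4 − 90) / (128661.4 + 27100 − 2 × 90) = 27100 × 128571.4 / 155581.4 ≈ 22395 mm.
Far limit Df = s·(H − f)/(H − s) = 27100 × (128661.4 − 90) / (128661.4 − 27100) = 27100 × 128571.4 / 101561.4 ≈ 34307 mm.
Depth of field = Df − Dn = 34307 − 22395 ≈ 11912 mm ≈ 11.9 m.

11.9 m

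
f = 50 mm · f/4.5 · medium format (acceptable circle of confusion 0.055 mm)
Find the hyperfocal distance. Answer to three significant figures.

10.2 m

Hyperfocal distance H = f²/(N·c) + f = 50²/(4.5 × 0.055) + 50 = 2500/0.2475 + 50 ≈ 10151.0 mm ≈ 10.2 m.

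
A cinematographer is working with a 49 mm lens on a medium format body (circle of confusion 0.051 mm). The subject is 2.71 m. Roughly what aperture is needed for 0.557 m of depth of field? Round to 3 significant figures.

f/1.80

Write h = H − f = f²/(N·c). The thin-lens limits are Dn = s·h/(h + (s−f)) and Df = s·h/(h − (s−f)), so DoF = Df − Dn = 2·s·(s−f)·h / (h² − (s−f)²).
That is a quadratic in h: DoF·h² − 2·s·(s−f)·h − DoF·(s−f)² = 0 ⇒ h = (s−f)·(s + √(s² + DoF²)) / DoF = 2661 × (2710 + √(2710² + 557²)) / 557 = 2661 × (2710 + 2766.65) / 557 ≈ 26164 mm.
Then N = f²/(c·h) = 49² / (0.051 × 26164) = 2401 / 1334.4 ≈ 1.80.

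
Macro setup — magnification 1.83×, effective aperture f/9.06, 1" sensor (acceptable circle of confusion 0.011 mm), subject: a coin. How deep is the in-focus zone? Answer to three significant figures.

0.0595 mm

At magnification m, DoF ≈ 2·N_eff·c/m² = 2 × 9.06 × 0.011 / 1.83² = 0.1993 / 3.349 ≈ 0.0595 mm.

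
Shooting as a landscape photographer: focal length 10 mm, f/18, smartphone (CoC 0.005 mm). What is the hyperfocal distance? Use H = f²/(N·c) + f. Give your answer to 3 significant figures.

Hyperfocal distance H = f²/(N·c) + f = 10²/(18 × 0.005) + 10 = 100/0.09 + 10 ≈ 1121.1 mm ≈ 1.12 m.

1.12 m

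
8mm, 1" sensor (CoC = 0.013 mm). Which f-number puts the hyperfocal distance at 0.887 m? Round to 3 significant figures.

Rearrange H = f²/(N·c) + f for N: N = f² / ((H − f)·c).
N = 8² / ((887 − 8) × 0.013) = 64 / 11.43 ≈ 5.60.

f/5.60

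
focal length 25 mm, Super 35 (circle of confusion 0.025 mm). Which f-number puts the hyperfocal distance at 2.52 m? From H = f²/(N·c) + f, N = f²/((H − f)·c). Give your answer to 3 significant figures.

f/10

Rearrange H = f²/(N·c) + f for N: N = f² / ((H − f)·c).
N = 25² / ((2520 − 25) × 0.025) = 625 / 62.38 ≈ 10.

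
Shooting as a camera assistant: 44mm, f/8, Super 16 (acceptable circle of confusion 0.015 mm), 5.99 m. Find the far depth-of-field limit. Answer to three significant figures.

Hyperfocal distance H = f²/(N·c) + f = 44²/(8 × 0.015) + 44 = 1936/0.12 + 44 ≈ 16177.3 mm ≈ 16.18 m.
Far limit Df = s·(H − f)/(H − s) = 5990 × (16177.3 − 44) / (16177.3 − 5990) = 5990 × 16133.3 / 10187.3 ≈ 9486.2 mm ≈ 9.49 m.

9.49 m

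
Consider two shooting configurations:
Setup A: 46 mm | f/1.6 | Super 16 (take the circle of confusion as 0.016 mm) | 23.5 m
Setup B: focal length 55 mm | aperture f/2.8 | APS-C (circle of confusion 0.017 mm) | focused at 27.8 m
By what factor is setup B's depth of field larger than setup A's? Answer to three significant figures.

2.07

Setup A: H = 46²/(1.6×0.016) + 46 ≈ 82702.2 mm; DoF = Df − Dn = 32810 − 18306 ≈ 14504 mm.
Setup B: H = 55²/(2.8×0.017) + 55 ≈ 63605.4 mm; DoF = Df − Dn = 49342 − 19351 ≈ 29991 mm.
Ratio = 29991 / 14504 ≈ 2.07.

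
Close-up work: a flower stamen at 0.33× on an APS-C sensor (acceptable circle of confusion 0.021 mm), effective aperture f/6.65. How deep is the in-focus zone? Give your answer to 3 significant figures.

2.56 mm

At magnification m, DoF ≈ 2·N_eff·c/m² = 2 × 6.65 × 0.021 / 0.33² = 0.2793 / 0.1089 ≈ 2.56 mm.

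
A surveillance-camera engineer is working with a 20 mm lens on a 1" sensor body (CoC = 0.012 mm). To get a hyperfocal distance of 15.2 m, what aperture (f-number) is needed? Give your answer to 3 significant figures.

Rearrange H = f²/(N·c) + f for N: N = f² / ((H − f)·c).
N = 20² / ((15200 − 20) × 0.012) = 400 / 182.2 ≈ 2.20.

f/2.20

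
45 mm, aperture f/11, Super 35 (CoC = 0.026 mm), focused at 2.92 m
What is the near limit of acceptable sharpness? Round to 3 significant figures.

2.08 m

Hyperfocal distance H = f²/(N·c) + f = 45²/(11 × 0.026) + 45 = 2025/0.286 + 45 ≈ 7125.4 mm ≈ 7.125 m.
Near limit Dn = s·(H − f)/(H + s − 2f) = 2920 × (7125.4 − 45) / (7125.4 + 2920 − 2 × 45) = 2920 × 7080.4 / 9955.4 ≈ 2076.7 mm ≈ 2.08 m.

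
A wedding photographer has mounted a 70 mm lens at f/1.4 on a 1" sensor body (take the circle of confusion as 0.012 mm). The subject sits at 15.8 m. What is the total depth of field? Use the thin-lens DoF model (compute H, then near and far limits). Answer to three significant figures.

Hyperfocal distance H = f²/(N·c) + f = 70²/(1.4 × 0.012) + 70 = 4900/0.0168 + 70 ≈ 291736.7 mm ≈ 291.7 m.
Near limit Dn = s·(H − f)/(H + s − 2f) = 15800 × (291736.7 − 70) / (291736.7 + 15800 − 2 × 70) = 15800 × 291666.7 / 307396.7 ≈ 14991.5 mm.
Far limit Df = s·(H − f)/(H − s) = 15800 × (291736.7 − 70) / (291736.7 − 15800) = 15800 × 291666.7 / 275936.7 ≈ 16700.7 mm.
Depth of field = Df − Dn = 16700.7 − 14991.5 ≈ 1709.2 mm ≈ 1.71 m.

1.71 m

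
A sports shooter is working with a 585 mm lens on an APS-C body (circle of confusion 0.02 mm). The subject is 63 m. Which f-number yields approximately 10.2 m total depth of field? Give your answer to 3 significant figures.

Write h = H − f = f²/(N·c). The thin-lens limits are Dn = s·h/(h + (s−f)) and Df = s·h/(h − (s−f)), so DoF = Df − Dn = 2·s·(s−f)·h / (h² − (s−f)²).
That is a quadratic in h: DoF·h² − 2·s·(s−f)·h − DoF·(s−f)² = 0 ⇒ h = (s−f)·(s + √(s² + DoF²)) / DoF = 62415 × (63000 + √(63000² + 10200²)) / 10200 = 62415 × (63000 + 63820.4) / 10200 ≈ 776029 mm.
Then N = f²/(c·h) = 585² / (0.02 × 776029) = 342225 / 15521 ≈ 22.

f/22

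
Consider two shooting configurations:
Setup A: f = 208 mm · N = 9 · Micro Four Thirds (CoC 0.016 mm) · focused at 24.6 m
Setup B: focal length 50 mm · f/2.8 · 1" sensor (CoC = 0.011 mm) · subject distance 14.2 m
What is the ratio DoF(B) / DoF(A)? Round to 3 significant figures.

1.27

Setup A: H = 208²/(9×0.016) + 208 ≈ 300652.4 mm; DoF = Df − Dn = 26773.7 − 22752.8 ≈ 4020.9 mm.
Setup B: H = 50²/(2.8×0.011) + 50 ≈ 81218.8 mm; DoF = Df − Dn = 17198.1 − 12092.0 ≈ 5106.1 mm.
Ratio = 5106.1 / 4020.9 ≈ 1.27.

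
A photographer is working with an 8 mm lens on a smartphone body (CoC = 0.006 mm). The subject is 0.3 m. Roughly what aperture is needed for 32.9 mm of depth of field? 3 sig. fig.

Write h = H − f = f²/(N·c). The thin-lens limits are Dn = s·h/(h + (s−f)) and Df = s·h/(h − (s−f)), so DoF = Df − Dn = 2·s·(s−f)·h / (h² − (s−f)²).
That is a quadratic in h: DoF·h² − 2·s·(s−f)·h − DoF·(s−f)² = 0 ⇒ h = (s−f)·(s + √(s² + DoF²)) / DoF = 292 × (300 + √(300² + 32.9²)) / 32.9 = 292 × (300 + 301.799) / 32.9 ≈ 5341.2 mm.
Then N = f²/(c·h) = 8² / (0.006 × 5341.2) = 64 / 32.047 ≈ 2.00.

f/2.00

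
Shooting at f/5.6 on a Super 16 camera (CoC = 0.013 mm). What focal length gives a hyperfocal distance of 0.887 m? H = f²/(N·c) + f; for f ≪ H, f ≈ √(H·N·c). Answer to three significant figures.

From H = f²/(N·c) + f, with f ≪ H: f ≈ √(H·N·c) = √(887 × 5.6 × 0.013) = √64.574 ≈ 8.036 mm.
Exact: f² + N·c·f − N·c·H = 0 ⇒ f = (−N·c + √((N·c)² + 4·N·c·H))/2 = (−0.0728 + √258.30)/2 ≈ 7.9995 mm ≈ 8.00 mm.

8.00 mm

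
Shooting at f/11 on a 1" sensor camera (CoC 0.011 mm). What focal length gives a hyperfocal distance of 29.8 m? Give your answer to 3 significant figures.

60.0 mm

From H = f²/(N·c) + f, with f ≪ H: f ≈ √(H·N·c) = √(29800 × 11 × 0.011) = √3605.8 ≈ 60.05 mm.
Exact: f² + N·c·f − N·c·H = 0 ⇒ f = (−N·c + √((N·c)² + 4·N·c·H))/2 = (−0.121 + √14423)/2 ≈ 59.988 mm ≈ 60.0 mm.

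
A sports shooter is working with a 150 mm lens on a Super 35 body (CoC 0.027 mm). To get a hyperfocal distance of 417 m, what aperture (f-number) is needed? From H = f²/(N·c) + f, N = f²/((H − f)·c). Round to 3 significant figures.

f/2.00

Rearrange H = f²/(N·c) + f for N: N = f² / ((H − f)·c).
N = 150² / ((417000 − 150) × 0.027) = 22500 / 11255 ≈ 2.00.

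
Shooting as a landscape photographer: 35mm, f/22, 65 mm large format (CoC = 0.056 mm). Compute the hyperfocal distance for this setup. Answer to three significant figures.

1.03 m

Hyperfocal distance H = f²/(N·c) + f = 35²/(22 × 0.056) + 35 = 1225/1.232 + 35 ≈ 1029.3 mm ≈ 1.03 m.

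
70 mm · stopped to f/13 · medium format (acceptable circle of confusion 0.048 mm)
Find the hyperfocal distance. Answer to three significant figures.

Hyperfocal distance H = f²/(N·c) + f = 70²/(13 × 0.048) + 70 = 4900/0.624 + 70 ≈ 7922.6 mm ≈ 7.92 m.

7.92 m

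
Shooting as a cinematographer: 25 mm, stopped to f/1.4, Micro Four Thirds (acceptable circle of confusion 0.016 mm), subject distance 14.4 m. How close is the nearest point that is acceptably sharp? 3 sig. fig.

9.50 m

Hyperfocal distance H = f²/(N·c) + f = 25²/(1.4 × 0.016) + 25 = 625/0.0224 + 25 ≈ 27926.8 mm ≈ 27.93 m.
Near limit Dn = s·(H − f)/(H + s − 2f) = 14400 × (27926.8 − 25) / (27926.8 + 14400 − 2 × 25) = 14400 × 27901.8 / 42276.8 ≈ 9503.7 mm ≈ 9.50 m.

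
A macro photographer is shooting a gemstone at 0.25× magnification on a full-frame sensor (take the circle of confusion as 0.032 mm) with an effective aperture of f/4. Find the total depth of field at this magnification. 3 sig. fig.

4.10 mm

At magnification m, DoF ≈ 2·N_eff·c/m² = 2 × 4 × 0.032 / 0.25² = 0.256 / 0.0625 ≈ 4.1 mm.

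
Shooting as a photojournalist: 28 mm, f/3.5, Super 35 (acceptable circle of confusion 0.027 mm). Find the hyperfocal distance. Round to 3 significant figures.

8.32 m

Hyperfocal distance H = f²/(N·c) + f = 28²/(3.5 × 0.027) + 28 = 784/0.0945 + 28 ≈ 8324.3 mm ≈ 8.32 m.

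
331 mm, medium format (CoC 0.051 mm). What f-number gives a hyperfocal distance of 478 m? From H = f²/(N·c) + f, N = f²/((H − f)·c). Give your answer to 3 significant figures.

Rearrange H = f²/(N·c) + f for N: N = f² / ((H − f)·c).
N = 331² / ((478000 − 331) × 0.051) = 109561 / 24361 ≈ 4.50.

f/4.50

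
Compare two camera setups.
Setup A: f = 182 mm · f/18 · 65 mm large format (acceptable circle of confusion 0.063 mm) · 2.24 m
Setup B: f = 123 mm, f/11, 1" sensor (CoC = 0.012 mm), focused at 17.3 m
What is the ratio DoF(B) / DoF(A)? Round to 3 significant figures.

16.7

Setup A: H = 182²/(18×0.063) + 182 ≈ 29391.9 mm; DoF = Df − Dn = 2409.78 − 2092.57 ≈ 317.21 mm.
Setup B: H = 123²/(11×0.012) + 123 ≈ 114736.6 mm; DoF = Df − Dn = 20349.8 − 15045.2 ≈ 5304.6 mm.
Ratio = 5304.6 / 317.21 ≈ 16.7.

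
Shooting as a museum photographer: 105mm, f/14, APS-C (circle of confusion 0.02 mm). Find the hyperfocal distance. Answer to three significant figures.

Hyperfocal distance H = f²/(N·c) + f = 105²/(14 × 0.02) + 105 = 11025/0.28 + 105 ≈ 39480.0 mm ≈ 39.5 m.

39.5 m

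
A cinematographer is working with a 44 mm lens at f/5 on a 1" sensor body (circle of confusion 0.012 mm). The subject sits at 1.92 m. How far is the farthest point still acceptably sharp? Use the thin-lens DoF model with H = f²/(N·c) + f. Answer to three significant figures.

2.04 m

Hyperfocal distance H = f²/(N·c) + f = 44²/(5 × 0.012) + 44 = 1936/0.06 + 44 ≈ 32310.7 mm ≈ 32.31 m.
Far limit Df = s·(H − f)/(H − s) = 1920 × (32310.7 − 44) / (32310.7 − 1920) = 1920 × 32266.7 / 30390.7 ≈ 2038.5 mm ≈ 2.04 m.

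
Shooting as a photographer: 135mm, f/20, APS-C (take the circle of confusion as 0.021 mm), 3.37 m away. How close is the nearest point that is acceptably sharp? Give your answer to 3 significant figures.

Hyperfocal distance H = f²/(N·c) + f = 135²/(20 × 0.021) + 135 = 18225/0.42 + 135 ≈ 43527.9 mm ≈ 43.53 m.
Near limit Dn = s·(H − f)/(H + s − 2f) = 3370 × (43527.9 − 135) / (43527.9 + 3370 − 2 × 135) = 3370 × 43392.9 / 46627.9 ≈ 3136.2 mm ≈ 3.14 m.

3.14 m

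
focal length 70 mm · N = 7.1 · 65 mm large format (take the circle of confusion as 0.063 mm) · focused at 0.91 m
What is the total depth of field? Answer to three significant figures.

140 mm

Hyperfocal distance H = f²/(N·c) + f = 70²/(7.1 × 0.063) + 70 = 4900/0.4473 + 70 ≈ 11024.6 mm ≈ 11.02 m.
Near limit Dn = s·(H − f)/(H + s − 2f) = 910 × (11024.6 − 70) / (11024.6 + 910 − 2 × 70) = 910 × 10954.6 / 11794.6 ≈ 845.19 mm.
Far limit Df = s·(H − f)/(H − s) = 910 × (11024.6 − 70) / (11024.6 − 910) = 910 × 10954.6 / 10114.6 ≈ 985.57 mm.
Depth of field = Df − Dn = 985.57 − 845.19 ≈ 140.38 mm.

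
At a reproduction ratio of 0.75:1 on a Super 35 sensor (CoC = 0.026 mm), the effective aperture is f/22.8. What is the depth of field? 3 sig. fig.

2.11 mm

At magnification m, DoF ≈ 2·N_eff·c/m² = 2 × 22.8 × 0.026 / 0.75² = 1.186 / 0.5625 ≈ 2.11 mm.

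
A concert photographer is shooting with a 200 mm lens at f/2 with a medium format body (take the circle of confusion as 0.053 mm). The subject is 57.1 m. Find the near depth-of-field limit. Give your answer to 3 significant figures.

Hyperfocal distance H = f²/(N·c) + f = 200²/(2 × 0.053) + 200 = 40000/0.106 + 200 ≈ 377558.5 mm ≈ 377.6 m.
Near limit Dn = s·(H − f)/(H + s − 2f) = 57100 × (377558.5 − 200) / (377558.5 + 57100 − 2 × 200) = 57100 × 377358.5 / 434258.5 ≈ 49618 mm ≈ 49.6 m.

49.6 m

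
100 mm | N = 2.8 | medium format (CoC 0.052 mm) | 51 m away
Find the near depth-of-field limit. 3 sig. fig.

29.3 m

Hyperfocal distance H = f²/(N·c) + f = 100²/(2.8 × 0.052) + 100 = 10000/0.1456 + 100 ≈ 68781.3 mm ≈ 68.78 m.
Near limit Dn = s·(H − f)/(H + s − 2f) = 51000 × (68781.3 − 100) / (68781.3 + 51000 − 2 × 100) = 51000 × 68681.3 / 119581.3 ≈ 29292 mm ≈ 29.3 m.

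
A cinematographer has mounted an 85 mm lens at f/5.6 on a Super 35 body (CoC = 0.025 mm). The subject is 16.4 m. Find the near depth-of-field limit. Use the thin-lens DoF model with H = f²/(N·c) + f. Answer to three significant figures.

12.5 m

Hyperfocal distance H = f²/(N·c) + f = 85²/(5.6 × 0.025) + 85 = 7225/0.14 + 85 ≈ 51692.1 mm ≈ 51.69 m.
Near limit Dn = s·(H − f)/(H + s − 2f) = 16400 × (51692.1 − 85) / (51692.1 + 16400 − 2 × 85) = 16400 × 51607.1 / 67922.1 ≈ 12461 mm ≈ 12.5 m.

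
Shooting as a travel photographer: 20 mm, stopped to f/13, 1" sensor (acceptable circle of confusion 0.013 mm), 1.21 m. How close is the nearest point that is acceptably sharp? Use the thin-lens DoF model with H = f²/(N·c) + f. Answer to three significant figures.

Hyperfocal distance H = f²/(N·c) + f = 20²/(13 × 0.013) + 20 = 400/0.169 + 20 ≈ 2386.9 mm ≈ 2.387 m.
Near limit Dn = s·(H − f)/(H + s − 2f) = 1210 × (2386.9 − 20) / (2386.9 + 1210 − 2 × 20) = 1210 × 2366.9 / 3556.9 ≈ 805.18 mm ≈ 0.805 m.

0.805 m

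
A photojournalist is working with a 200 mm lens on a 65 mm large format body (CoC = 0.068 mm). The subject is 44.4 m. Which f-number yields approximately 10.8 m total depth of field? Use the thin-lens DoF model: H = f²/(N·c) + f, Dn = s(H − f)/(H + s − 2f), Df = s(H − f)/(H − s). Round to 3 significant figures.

Write h = H − f = f²/(N·c). The thin-lens limits are Dn = s·h/(h + (s−f)) and Df = s·h/(h − (s−f)), so DoF = Df − Dn = 2·s·(s−f)·h / (h² − (s−f)²).
That is a quadratic in h: DoF·h² − 2·s·(s−f)·h − DoF·(s−f)² = 0 ⇒ h = (s−f)·(s + √(s² + DoF²)) / DoF = 44200 × (44400 + √(44400² + 10800²)) / 10800 = 44200 × (44400 + 45694.6) / 10800 ≈ 368721 mm.
Then N = f²/(c·h) = 200² / (0.068 × 368721) = 40000 / 25073 ≈ 1.60.

f/1.60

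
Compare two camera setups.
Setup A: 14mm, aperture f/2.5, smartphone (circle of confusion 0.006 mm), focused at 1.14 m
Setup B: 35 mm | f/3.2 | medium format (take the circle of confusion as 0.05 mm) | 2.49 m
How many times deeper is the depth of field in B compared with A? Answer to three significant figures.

Setup A: H = 14²/(2.5×0.006) + 14 ≈ 13080.7 mm; DoF = Df − Dn = 1247.50 − 1049.56 ≈ 197.94 mm.
Setup B: H = 35²/(3.2×0.05) + 35 ≈ 7691.2 mm; DoF = Df − Dn = 3665.3 − 1885.4 ≈ 1779.9 mm.
Ratio = 1779.9 / 197.94 ≈ 8.99.

8.99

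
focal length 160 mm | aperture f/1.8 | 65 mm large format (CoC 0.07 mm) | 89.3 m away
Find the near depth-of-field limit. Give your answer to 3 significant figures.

Hyperfocal distance H = f²/(N·c) + f = 160²/(1.8 × 0.07) + 160 = 25600/0.126 + 160 ≈ 203334.6 mm ≈ 203.3 m.
Near limit Dn = s·(H − f)/(H + s − 2f) = 89300 × (203334.6 − 160) / (203334.6 + 89300 − 2 × 160) = 89300 × 203174.6 / 292314.6 ≈ 62068 mm ≈ 62.1 m.

62.1 m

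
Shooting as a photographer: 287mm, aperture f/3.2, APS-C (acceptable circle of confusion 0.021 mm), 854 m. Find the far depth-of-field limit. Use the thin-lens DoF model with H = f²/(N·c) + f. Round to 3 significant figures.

Hyperfocal distance H = f²/(N·c) + f = 287²/(3.2 × 0.021) + 287 = 82369/0.0672 + 287 ≈ 1226016.2 mm ≈ 1226 m.
Far limit Df = s·(H − f)/(H − s) = 854000 × (1226016.2 − 287) / (1226016.2 − 854000) = 854000 × 1225729.2 / 372016.2 ≈ 2813783 mm ≈ 2810 m.

2810 m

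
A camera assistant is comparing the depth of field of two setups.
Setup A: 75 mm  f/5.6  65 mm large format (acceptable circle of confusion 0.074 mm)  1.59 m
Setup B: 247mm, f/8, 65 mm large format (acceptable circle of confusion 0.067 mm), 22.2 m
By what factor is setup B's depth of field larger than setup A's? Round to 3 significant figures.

24.7

Setup A: H = 75²/(5.6×0.074) + 75 ≈ 13648.8 mm; DoF = Df − Dn = 1789.76 − 1430.36 ≈ 359.40 mm.
Setup B: H = 247²/(8×0.067) + 247 ≈ 114069.8 mm; DoF = Df − Dn = 27504.9 − 18610.6 ≈ 8894.3 mm.
Ratio = 8894.3 / 359.40 ≈ 24.7.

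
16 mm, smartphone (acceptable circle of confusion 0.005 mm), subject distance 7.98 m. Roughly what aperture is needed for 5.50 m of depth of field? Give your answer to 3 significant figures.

Write h = H − f = f²/(N·c). The thin-lens limits are Dn = s·h/(h + (s−f)) and Df = s·h/(h − (s−f)), so DoF = Df − Dn = 2·s·(s−f)·h / (h² − (s−f)²).
That is a quadratic in h: DoF·h² − 2·s·(s−f)·h − DoF·(s−f)² = 0 ⇒ h = (s−f)·(s + √(s² + DoF²)) / DoF = 7964 × (7980 + √(7980² + 5500²)) / 5500 = 7964 × (7980 + 9691.77) / 5500 ≈ 25589 mm.
Then N = f²/(c·h) = 16² / (0.005 × 25589) = 256 / 127.94 ≈ 2.00.

f/2.00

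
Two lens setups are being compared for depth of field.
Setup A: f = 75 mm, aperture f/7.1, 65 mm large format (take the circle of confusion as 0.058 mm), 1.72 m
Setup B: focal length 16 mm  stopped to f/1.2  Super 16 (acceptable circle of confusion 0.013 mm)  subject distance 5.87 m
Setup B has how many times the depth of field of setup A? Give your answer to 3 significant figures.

11.4

Setup A: H = 75²/(7.1×0.058) + 75 ≈ 13734.5 mm; DoF = Df − Dn = 1955.50 − 1535.13 ≈ 420.37 mm.
Setup B: H = 16²/(1.2×0.013) + 16 ≈ 16426.3 mm; DoF = Df − Dn = 9125.2 − 4326.6 ≈ 4798.6 mm.
Ratio = 4798.6 / 420.37 ≈ 11.4.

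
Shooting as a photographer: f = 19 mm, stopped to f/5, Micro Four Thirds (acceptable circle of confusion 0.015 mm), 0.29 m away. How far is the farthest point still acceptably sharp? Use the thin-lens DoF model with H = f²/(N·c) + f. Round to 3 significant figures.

307 mm

Hyperfocal distance H = f²/(N·c) + f = 19²/(5 × 0.015) + 19 = 361/0.075 + 19 ≈ 4832.3 mm ≈ 4.832 m.
Far limit Df = s·(H − f)/(H − s) = 290 × (4832.3 − 19) / (4832.3 − 290) = 290 × 4813.3 / 4542.3 ≈ 307.30 mm.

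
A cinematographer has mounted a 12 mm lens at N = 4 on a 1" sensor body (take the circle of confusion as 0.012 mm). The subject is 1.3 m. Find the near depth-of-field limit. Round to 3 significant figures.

Hyperfocal distance H = f²/(N·c) + f = 12²/(4 × 0.012) + 12 = 144/0.048 + 12 ≈ 3012.0 mm ≈ 3.012 m.
Near limit Dn = s·(H − f)/(H + s − 2f) = 1300 × (3012.0 − 12) / (3012.0 + 1300 − 2 × 12) = 1300 × 3000.0 / 4288.0 ≈ 909.51 mm ≈ 0.910 m.

0.910 m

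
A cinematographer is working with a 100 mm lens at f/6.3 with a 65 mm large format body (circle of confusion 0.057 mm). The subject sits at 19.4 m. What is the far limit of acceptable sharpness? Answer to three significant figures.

63.2 m

Hyperfocal distance H = f²/(N·c) + f = 100²/(6.3 × 0.057) + 100 = 10000/0.3591 + 100 ≈ 27947.4 mm ≈ 27.95 m.
Far limit Df = s·(H − f)/(H − s) = 19400 × (27947.4 − 100) / (27947.4 − 19400) = 19400 × 27847.4 / 8547.4 ≈ 63205 mm ≈ 63.2 m.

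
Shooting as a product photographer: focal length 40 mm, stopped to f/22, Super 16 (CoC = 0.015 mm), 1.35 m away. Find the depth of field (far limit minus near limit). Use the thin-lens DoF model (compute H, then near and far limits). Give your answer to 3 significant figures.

Hyperfocal distance H = f²/(N·c) + f = 40²/(22 × 0.015) + 40 = 1600/0.33 + 40 ≈ 4888.5 mm ≈ 4.888 m.
Near limit Dn = s·(H − f)/(H + s − 2f) = 1350 × (4888.5 − 40) / (4888.5 + 1350 − 2 × 40) = 1350 × 4848.5 / 6158.5 ≈ 1062.84 mm.
Far limit Df = s·(H − f)/(H − s) = 1350 × (4888.5 − 40) / (4888.5 − 1350) = 1350 × 4848.5 / 3538.5 ≈ 1849.79 mm.
Depth of field = Df − Dn = 1849.79 − 1062.84 ≈ 786.95 mm ≈ 0.787 m.

0.787 m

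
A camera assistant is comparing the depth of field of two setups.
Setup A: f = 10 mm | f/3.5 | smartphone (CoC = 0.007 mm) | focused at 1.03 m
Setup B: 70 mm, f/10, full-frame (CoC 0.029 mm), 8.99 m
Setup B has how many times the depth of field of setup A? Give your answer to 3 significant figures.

Setup A: H = 10²/(3.5×0.007) + 10 ≈ 4091.6 mm; DoF = Df − Dn = 1373.15 − 824.07 ≈ 549.08 mm.
Setup B: H = 70²/(10×0.029) + 70 ≈ 16966.6 mm; DoF = Df − Dn = 19043 − 5884 ≈ 13159 mm.
Ratio = 13159 / 549.08 ≈ 24.0.

24.0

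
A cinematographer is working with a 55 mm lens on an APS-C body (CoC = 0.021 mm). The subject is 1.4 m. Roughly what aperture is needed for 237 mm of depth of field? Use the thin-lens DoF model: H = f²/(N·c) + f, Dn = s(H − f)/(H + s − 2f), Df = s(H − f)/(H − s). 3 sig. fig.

f/9

Write h = H − f = f²/(N·c). The thin-lens limits are Dn = s·h/(h + (s−f)) and Df = s·h/(h − (s−f)), so DoF = Df − Dn = 2·s·(s−f)·h / (h² − (s−f)²).
That is a quadratic in h: DoF·h² − 2·s·(s−f)·h − DoF·(s−f)² = 0 ⇒ h = (s−f)·(s + √(s² + DoF²)) / DoF = 1345 × (1400 + √(1400² + 237²)) / 237 = 1345 × (1400 + 1419.92) / 237 ≈ 16003 mm.
Then N = f²/(c·h) = 55² / (0.021 × 16003) = 3025 / 336.07 ≈ 9.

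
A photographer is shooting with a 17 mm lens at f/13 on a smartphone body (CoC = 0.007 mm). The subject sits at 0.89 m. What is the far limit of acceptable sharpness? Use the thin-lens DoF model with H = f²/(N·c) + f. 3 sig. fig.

1.23 m

Hyperfocal distance H = f²/(N·c) + f = 17²/(13 × 0.007) + 17 = 289/0.091 + 17 ≈ 3192.8 mm ≈ 3.193 m.
Far limit Df = s·(H − f)/(H − s) = 890 × (3192.8 − 17) / (3192.8 − 890) = 890 × 3175.8 / 2302.8 ≈ 1227.4 mm ≈ 1.23 m.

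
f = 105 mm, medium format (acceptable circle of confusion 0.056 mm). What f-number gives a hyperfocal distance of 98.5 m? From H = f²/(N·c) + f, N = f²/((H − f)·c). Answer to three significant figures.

Rearrange H = f²/(N·c) + f for N: N = f² / ((H − f)·c).
N = 105² / ((98500 − 105) × 0.056) = 11025 / 5510 ≈ 2.00.

f/2.00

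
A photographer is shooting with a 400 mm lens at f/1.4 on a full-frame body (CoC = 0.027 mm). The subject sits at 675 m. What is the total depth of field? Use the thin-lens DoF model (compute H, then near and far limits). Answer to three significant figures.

Hyperfocal distance H = f²/(N·c) + f = 400²/(1.4 × 0.027) + 400 = 160000/0.0378 + 400 ≈ 4233204.2 mm ≈ 4233 m.
Near limit Dn = s·(H − f)/(H + s − 2f) = 675000 × (4233204.2 − 400) / (4233204.2 + 675000 − 2 × 400) = 675000 × 4232804.2 / 4907404.2 ≈ 582211 mm.
Far limit Df = s·(H − f)/(H − s) = 675000 × (4233204.2 − 400) / (4233204.2 − 675000) = 675000 × 4232804.2 / 3558204.2 ≈ 802973 mm.
Depth of field = Df − Dn = 802973 − 582211 ≈ 220762 mm ≈ 221 m.

221 m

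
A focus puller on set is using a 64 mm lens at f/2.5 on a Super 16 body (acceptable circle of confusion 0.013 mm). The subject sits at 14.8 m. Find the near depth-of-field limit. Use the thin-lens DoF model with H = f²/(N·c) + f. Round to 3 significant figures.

13.3 m

Hyperfocal distance H = f²/(N·c) + f = 64²/(2.5 × 0.013) + 64 = 4096/0.0325 + 64 ≈ 126094.8 mm ≈ 126.1 m.
Near limit Dn = s·(H − f)/(H + s − 2f) = 14800 × (126094.8 − 64) / (126094.8 + 14800 − 2 × 64) = 14800 × 126030.8 / 140766.8 ≈ 13251 mm ≈ 13.3 m.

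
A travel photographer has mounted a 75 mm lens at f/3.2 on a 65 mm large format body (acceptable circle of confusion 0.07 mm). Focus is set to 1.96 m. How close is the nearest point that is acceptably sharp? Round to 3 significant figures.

1.82 m

Hyperfocal distance H = f²/(N·c) + f = 75²/(3.2 × 0.07) + 75 = 5625/0.224 + 75 ≈ 25186.6 mm ≈ 25.19 m.
Near limit Dn = s·(H − f)/(H + s − 2f) = 1960 × (25186.6 − 75) / (25186.6 + 1960 − 2 × 75) = 1960 × 25111.6 / 26996.6 ≈ 1823.1 mm ≈ 1.82 m.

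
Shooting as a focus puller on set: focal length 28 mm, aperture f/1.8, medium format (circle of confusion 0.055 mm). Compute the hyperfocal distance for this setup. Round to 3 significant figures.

Hyperfocal distance H = f²/(N·c) + f = 28²/(1.8 × 0.055) + 28 = 784/0.099 + 28 ≈ 7947.2 mm ≈ 7.95 m.

7.95 m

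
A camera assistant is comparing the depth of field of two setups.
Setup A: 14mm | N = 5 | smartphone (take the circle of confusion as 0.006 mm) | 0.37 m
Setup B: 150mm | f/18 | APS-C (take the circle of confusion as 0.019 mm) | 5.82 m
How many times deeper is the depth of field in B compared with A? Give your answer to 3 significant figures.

25.0

Setup A: H = 14²/(5×0.006) + 14 ≈ 6547.3 mm; DoF = Df − Dn = 391.323 − 350.881 ≈ 40.442 mm.
Setup B: H = 150²/(18×0.019) + 150 ≈ 65939.5 mm; DoF = Df − Dn = 6368.9 − 5358.2 ≈ 1010.7 mm.
Ratio = 1010.7 / 40.442 ≈ 25.0.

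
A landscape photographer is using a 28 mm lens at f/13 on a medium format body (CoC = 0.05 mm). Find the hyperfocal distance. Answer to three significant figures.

Hyperfocal distance H = f²/(N·c) + f = 28²/(13 × 0.05) + 28 = 784/0.65 + 28 ≈ 1234.2 mm ≈ 1.23 m.

1.23 m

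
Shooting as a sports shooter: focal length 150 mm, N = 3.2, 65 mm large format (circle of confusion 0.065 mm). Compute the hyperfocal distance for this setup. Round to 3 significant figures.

Hyperfocal distance H = f²/(N·c) + f = 150²/(3.2 × 0.065) + 150 = 22500/0.208 + 150 ≈ 108323.1 mm ≈ 108 m.

108 m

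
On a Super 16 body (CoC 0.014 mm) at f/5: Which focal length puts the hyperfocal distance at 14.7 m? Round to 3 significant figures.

From H = f²/(N·c) + f, with f ≪ H: f ≈ √(H·N·c) = √(14700 × 5 × 0.014) = √1029.0 ≈ 32.08 mm.
Exact: f² + N·c·f − N·c·H = 0 ⇒ f = (−N·c + √((N·c)² + 4·N·c·H))/2 = (−0.07 + √4116.0)/2 ≈ 32.043 mm ≈ 32.0 mm.

32.0 mm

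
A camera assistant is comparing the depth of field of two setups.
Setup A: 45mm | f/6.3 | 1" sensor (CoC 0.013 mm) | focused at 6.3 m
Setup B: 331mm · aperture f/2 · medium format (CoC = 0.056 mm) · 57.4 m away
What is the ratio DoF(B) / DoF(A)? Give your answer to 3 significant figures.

Setup A: H = 45²/(6.3×0.013) + 45 ≈ 24770.3 mm; DoF = Df − Dn = 8433.5 − 5028.0 ≈ 3405.5 mm.
Setup B: H = 331²/(2×0.056) + 331 ≈ 978554.2 mm; DoF = Df − Dn = 60956.1 − 54235.9 ≈ 6720.2 mm.
Ratio = 6720.2 / 3405.5 ≈ 1.97.

1.97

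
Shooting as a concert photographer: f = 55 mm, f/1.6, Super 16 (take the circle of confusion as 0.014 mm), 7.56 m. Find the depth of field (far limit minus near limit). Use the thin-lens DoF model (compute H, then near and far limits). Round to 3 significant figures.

0.843 m

Hyperfocal distance H = f²/(N·c) + f = 55²/(1.6 × 0.014) + 55 = 3025/0.0224 + 55 ≈ 135099.6 mm ≈ 135.1 m.
Near limit Dn = s·(H − f)/(H + s − 2f) = 7560 × (135099.6 − 55) / (135099.6 + 7560 − 2 × 55) = 7560 × 135044.6 / 142549.6 ≈ 7161.98 mm.
Far limit Df = s·(H − f)/(H − s) = 7560 × (135099.6 − 55) / (135099.6 − 7560) = 7560 × 135044.6 / 127539.6 ≈ 8004.86 mm.
Depth of field = Df − Dn = 8004.86 − 7161.98 ≈ 842.88 mm ≈ 0.843 m.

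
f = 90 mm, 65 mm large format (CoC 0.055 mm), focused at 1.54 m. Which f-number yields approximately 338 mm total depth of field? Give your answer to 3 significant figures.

Write h = H − f = f²/(N·c). The thin-lens limits are Dn = s·h/(h + (s−f)) and Df = s·h/(h − (s−f)), so DoF = Df − Dn = 2·s·(s−f)·h / (h² − (s−f)²).
That is a quadratic in h: DoF·h² − 2·s·(s−f)·h − DoF·(s−f)² = 0 ⇒ h = (s−f)·(s + √(s² + DoF²)) / DoF = 1450 × (1540 + √(1540² + 338²)) / 338 = 1450 × (1540 + 1576.66) / 338 ≈ 13370 mm.
Then N = f²/(c·h) = 90² / (0.055 × 13370) = 8100 / 735.36 ≈ 11.

f/11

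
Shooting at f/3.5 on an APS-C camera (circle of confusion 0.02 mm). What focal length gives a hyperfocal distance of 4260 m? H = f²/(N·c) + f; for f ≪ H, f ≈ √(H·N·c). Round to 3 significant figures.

546 mm

From H = f²/(N·c) + f, with f ≪ H: f ≈ √(H·N·c) = √(4260000 × 3.5 × 0.02) = √298200 ≈ 546.1 mm.
The +f correction barely moves this — solving exactly, f² + N·c·f − N·c·H = 0 ⇒ f = (−N·c + √((N·c)² + 4·N·c·H))/2 = (−0.07 + √1192800)/2 ≈ 546.04 mm, so f ≈ 546 mm.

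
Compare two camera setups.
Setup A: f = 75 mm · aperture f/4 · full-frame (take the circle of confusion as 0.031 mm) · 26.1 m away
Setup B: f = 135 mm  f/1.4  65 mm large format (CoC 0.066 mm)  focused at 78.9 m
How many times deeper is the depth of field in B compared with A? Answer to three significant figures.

Setup A: H = 75²/(4×0.031) + 75 ≈ 45437.9 mm; DoF = Df − Dn = 61225 − 16585 ≈ 44640 mm.
Setup B: H = 135²/(1.4×0.066) + 135 ≈ 197375.3 mm; DoF = Df − Dn = 131354 − 56384 ≈ 74970 mm.
Ratio = 74970 / 44640 ≈ 1.68.

1.68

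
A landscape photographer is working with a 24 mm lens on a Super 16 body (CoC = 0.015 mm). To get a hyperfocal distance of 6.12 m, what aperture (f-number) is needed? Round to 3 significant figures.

f/6.30

Rearrange H = f²/(N·c) + f for N: N = f² / ((H − f)·c).
N = 24² / ((6120 − 24) × 0.015) = 576 / 91.44 ≈ 6.30.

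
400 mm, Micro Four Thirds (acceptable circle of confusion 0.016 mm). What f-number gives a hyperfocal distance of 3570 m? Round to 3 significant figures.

f/2.80

Rearrange H = f²/(N·c) + f for N: N = f² / ((H − f)·c).
N = 400² / ((3570000 − 400) × 0.016) = 160000 / 57114 ≈ 2.80.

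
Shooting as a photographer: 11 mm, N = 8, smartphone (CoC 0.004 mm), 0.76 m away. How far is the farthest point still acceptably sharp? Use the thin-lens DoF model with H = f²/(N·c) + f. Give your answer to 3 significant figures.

0.948 m

Hyperfocal distance H = f²/(N·c) + f = 11²/(8 × 0.004) + 11 = 121/0.032 + 11 ≈ 3792.2 mm ≈ 3.792 m.
Far limit Df = s·(H − f)/(H − s) = 760 × (3792.2 − 11) / (3792.2 − 760) = 760 × 3781.2 / 3032.2 ≈ 947.73 mm ≈ 0.948 m.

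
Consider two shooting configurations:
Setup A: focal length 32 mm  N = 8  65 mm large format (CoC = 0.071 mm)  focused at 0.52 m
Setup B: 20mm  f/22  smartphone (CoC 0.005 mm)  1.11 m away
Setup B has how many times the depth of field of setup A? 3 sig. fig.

2.41

Setup A: H = 32²/(8×0.071) + 32 ≈ 1834.8 mm; DoF = Df − Dn = 713.00 − 409.23 ≈ 303.77 mm.
Setup B: H = 20²/(22×0.005) + 20 ≈ 3656.4 mm; DoF = Df − Dn = 1585.15 − 854.01 ≈ 731.14 mm.
Ratio = 731.14 / 303.77 ≈ 2.41.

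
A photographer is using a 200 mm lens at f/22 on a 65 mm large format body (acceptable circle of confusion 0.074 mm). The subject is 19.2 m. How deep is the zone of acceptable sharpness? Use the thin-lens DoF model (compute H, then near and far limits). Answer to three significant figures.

73.9 m

Hyperfocal distance H = f²/(N·c) + f = 200²/(22 × 0.074) + 200 = 40000/1.628 + 200 ≈ 24770.0 mm ≈ 24.77 m.
Near limit Dn = s·(H − f)/(H + s − 2f) = 19200 × (24770.0 − 200) / (24770.0 + 19200 − 2 × 200) = 19200 × 24570.0 / 43570.0 ≈ 10827 mm.
Far limit Df = s·(H − f)/(H − s) = 19200 × (24770.0 − 200) / (24770.0 − 19200) = 19200 × 24570.0 / 5570.0 ≈ 84693 mm.
Depth of field = Df − Dn = 84693 − 10827 ≈ 73866 mm ≈ 73.9 m.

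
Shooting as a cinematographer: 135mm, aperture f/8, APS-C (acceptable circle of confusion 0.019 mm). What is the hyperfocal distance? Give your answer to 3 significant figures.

120 m

Hyperfocal distance H = f²/(N·c) + f = 135²/(8 × 0.019) + 135 = 18225/0.152 + 135 ≈ 120036.3 mm ≈ 120 m.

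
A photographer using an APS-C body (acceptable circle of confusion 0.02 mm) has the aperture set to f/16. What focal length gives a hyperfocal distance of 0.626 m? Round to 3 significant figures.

From H = f²/(N·c) + f, with f ≪ H: f ≈ √(H·N·c) = √(626 × 16 × 0.02) = √200.32 ≈ 14.15 mm.
Exact: f² + N·c·f − N·c·H = 0 ⇒ f = (−N·c + √((N·c)² + 4·N·c·H))/2 = (−0.32 + √801.38)/2 ≈ 13.994 mm ≈ 14.0 mm.

14.0 mm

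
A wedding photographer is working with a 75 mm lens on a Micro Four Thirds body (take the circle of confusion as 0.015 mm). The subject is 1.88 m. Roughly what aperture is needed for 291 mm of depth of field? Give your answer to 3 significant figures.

Write h = H − f = f²/(N·c). The thin-lens limits are Dn = s·h/(h + (s−f)) and Df = s·h/(h − (s−f)), so DoF = Df − Dn = 2·s·(s−f)·h / (h² − (s−f)²).
That is a quadratic in h: DoF·h² − 2·s·(s−f)·h − DoF·(s−f)² = 0 ⇒ h = (s−f)·(s + √(s² + DoF²)) / DoF = 1805 × (1880 + √(1880² + 291²)) / 291 = 1805 × (1880 + 1902.39) / 291 ≈ 23461 mm.
Then N = f²/(c·h) = 75² / (0.015 × 23461) = 5625 / 351.92 ≈ 16.

f/16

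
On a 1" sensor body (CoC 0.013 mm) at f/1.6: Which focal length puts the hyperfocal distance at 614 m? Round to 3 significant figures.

113 mm

From H = f²/(N·c) + f, with f ≪ H: f ≈ √(H·N·c) = √(614000 × 1.6 × 0.013) = √12771 ≈ 113.0 mm.
The +f correction barely moves this — solving exactly, f² + N·c·f − N·c·H = 0 ⇒ f = (−N·c + √((N·c)² + 4·N·c·H))/2 = (−0.0208 + √51085)/2 ≈ 113.00 mm, so f ≈ 113 mm.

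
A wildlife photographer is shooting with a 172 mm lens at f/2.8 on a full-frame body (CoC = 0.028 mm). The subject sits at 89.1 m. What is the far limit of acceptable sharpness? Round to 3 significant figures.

117 m

Hyperfocal distance H = f²/(N·c) + f = 172²/(2.8 × 0.028) + 172 = 29584/0.0784 + 172 ≈ 377518.9 mm ≈ 377.5 m.
Far limit Df = s·(H − f)/(H − s) = 89100 × (377518.9 − 172) / (377518.9 − 89100) = 89100 × 377346.9 / 288418.9 ≈ 116572 mm ≈ 117 m.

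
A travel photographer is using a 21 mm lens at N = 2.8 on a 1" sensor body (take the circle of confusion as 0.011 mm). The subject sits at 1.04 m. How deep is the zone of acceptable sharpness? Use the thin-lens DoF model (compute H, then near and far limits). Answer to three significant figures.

149 mm

Hyperfocal distance H = f²/(N·c) + f = 21²/(2.8 × 0.011) + 21 = 441/0.0308 + 21 ≈ 14339.2 mm ≈ 14.34 m.
Near limit Dn = s·(H − f)/(H + s − 2f) = 1040 × (14339.2 − 21) / (14339.2 + 1040 − 2 × 21) = 1040 × 14318.2 / 15337.2 ≈ 970.90 mm.
Far limit Df = s·(H − f)/(H − s) = 1040 × (14339.2 − 21) / (14339.2 − 1040) = 1040 × 14318.2 / 13299.2 ≈ 1119.69 mm.
Depth of field = Df − Dn = 1119.69 − 970.90 ≈ 148.79 mm.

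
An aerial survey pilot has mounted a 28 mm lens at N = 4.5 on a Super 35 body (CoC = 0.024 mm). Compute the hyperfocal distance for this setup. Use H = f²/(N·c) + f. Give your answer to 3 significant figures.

Hyperfocal distance H = f²/(N·c) + f = 28²/(4.5 × 0.024) + 28 = 784/0.108 + 28 ≈ 7287.3 mm ≈ 7.29 m.

7.29 m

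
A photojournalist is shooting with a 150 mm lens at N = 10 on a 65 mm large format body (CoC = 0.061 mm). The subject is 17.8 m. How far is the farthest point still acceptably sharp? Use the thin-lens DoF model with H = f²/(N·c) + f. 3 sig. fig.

Hyperfocal distance H = f²/(N·c) + f = 150²/(10 × 0.061) + 150 = 22500/0.61 + 150 ≈ 37035.2 mm ≈ 37.04 m.
Far limit Df = s·(H − f)/(H − s) = 17800 × (37035.2 − 150) / (37035.2 − 17800) = 17800 × 36885.2 / 19235.2 ≈ 34133 mm ≈ 34.1 m.

34.1 m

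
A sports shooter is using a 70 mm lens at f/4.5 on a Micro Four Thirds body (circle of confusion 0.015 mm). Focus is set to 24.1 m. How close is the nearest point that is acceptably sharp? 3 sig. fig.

18.1 m

Hyperfocal distance H = f²/(N·c) + f = 70²/(4.5 × 0.015) + 70 = 4900/0.0675 + 70 ≈ 72662.6 mm ≈ 72.66 m.
Near limit Dn = s·(H − f)/(H + s − 2f) = 24100 × (72662.6 − 70) / (72662.6 + 24100 − 2 × 70) = 24100 × 72592.6 / 96622.6 ≈ 18106 mm ≈ 18.1 m.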